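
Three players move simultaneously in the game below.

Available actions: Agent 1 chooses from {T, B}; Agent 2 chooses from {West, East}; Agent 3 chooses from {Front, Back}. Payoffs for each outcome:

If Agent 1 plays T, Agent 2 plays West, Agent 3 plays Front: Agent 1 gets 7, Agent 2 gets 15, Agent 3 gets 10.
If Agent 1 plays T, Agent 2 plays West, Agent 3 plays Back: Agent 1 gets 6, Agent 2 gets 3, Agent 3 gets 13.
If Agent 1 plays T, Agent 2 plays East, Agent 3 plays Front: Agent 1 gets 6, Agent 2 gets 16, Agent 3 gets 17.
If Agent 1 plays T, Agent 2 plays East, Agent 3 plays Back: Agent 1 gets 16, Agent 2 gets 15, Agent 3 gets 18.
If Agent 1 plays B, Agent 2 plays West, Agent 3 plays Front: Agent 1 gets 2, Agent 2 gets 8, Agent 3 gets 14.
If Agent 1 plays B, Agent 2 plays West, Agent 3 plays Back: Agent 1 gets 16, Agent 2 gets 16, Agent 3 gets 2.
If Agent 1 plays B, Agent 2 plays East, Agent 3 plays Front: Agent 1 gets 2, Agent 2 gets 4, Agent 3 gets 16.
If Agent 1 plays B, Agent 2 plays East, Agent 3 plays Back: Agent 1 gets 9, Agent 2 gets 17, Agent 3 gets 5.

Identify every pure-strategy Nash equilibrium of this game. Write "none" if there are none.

Pure NE: (T, East, Back)

(T, West, Front): Agent 2 can switch to East (15 → 16). Not NE.
(T, West, Back): Agent 1 can switch to B (6 → 16). Not NE.
(T, East, Front): Agent 3 can switch to Back (17 → 18). Not NE.
(T, East, Back): Agent 1 gets 16, best alternative 9; Agent 2 gets 15, best alternative 3; Agent 3 gets 18, best alternative 17. No profitable deviation — NE.
(B, West, Front): Agent 1 can switch to T (2 → 7). Not NE.
(B, West, Back): Agent 2 can switch to East (16 → 17). Not NE.
(B, East, Front): Agent 1 can switch to T (2 → 6). Not NE.
(The remaining 1 profile has a profitable deviation by the same check.)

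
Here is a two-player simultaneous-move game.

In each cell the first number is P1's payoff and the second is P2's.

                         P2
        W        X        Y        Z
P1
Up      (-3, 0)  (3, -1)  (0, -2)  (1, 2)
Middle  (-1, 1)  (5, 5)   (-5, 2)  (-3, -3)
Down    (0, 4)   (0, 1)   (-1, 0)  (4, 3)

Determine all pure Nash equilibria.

(Middle, X) and (Down, W)

(Up, W): P1 can switch to Middle (-3 → -1). Not NE.
(Up, X): P1 can switch to Middle (3 → 5). Not NE.
(Up, Y): P2 can switch to W (-2 → 0). Not NE.
(Up, Z): P1 can switch to Down (1 → 4). Not NE.
(Middle, W): P1 can switch to Down (-1 → 0). Not NE.
(Middle, X): P1 gets 5, best alternative 3; P2 gets 5, best alternative 2. No profitable deviation — NE.
(Middle, Y): P1 can switch to Up (-5 → 0). Not NE.
(Middle, Z): P1 can switch to Up (-3 → 1). Not NE.
(Down, W): P1 gets 0, best alternative -1; P2 gets 4, best alternative 3. No profitable deviation — NE.
(Down, X): P1 can switch to Up (0 → 3). Not NE.
(Down, Y): P1 can switch to Up (-1 → 0). Not NE.
(Down, Z): P2 can switch to W (3 → 4). Not NE.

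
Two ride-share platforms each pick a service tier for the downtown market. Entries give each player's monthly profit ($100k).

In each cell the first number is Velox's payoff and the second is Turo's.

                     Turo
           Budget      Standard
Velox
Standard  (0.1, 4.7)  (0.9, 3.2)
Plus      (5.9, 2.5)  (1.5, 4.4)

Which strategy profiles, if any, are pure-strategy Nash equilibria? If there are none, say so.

Pure NE: (Plus, Standard)

For each strategy profile, look for a profitable unilateral deviation.
(Standard, Budget): Velox can switch to Plus (0.1 → 5.9). Not NE.
(Standard, Standard): Velox can switch to Plus (0.9 → 1.5). Not NE.
(Plus, Budget): Turo can switch to Standard (2.5 → 4.4). Not NE.
(Plus, Standard): Velox gets 1.5, best alternative 0.9; Turo gets 4.4, best alternative 2.5. No profitable deviation — NE.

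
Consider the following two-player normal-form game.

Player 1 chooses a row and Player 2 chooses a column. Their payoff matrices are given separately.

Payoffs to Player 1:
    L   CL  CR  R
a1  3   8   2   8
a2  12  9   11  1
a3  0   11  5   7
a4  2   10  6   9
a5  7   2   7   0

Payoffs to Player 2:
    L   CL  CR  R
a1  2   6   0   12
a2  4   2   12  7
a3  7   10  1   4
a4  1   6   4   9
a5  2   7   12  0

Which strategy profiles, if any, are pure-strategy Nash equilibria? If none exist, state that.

Mark each player's best response to every combination of opponents' strategies; a profile where every player is best-responding is a pure Nash equilibrium.
Player 1 against L: payoffs 3, 12, 0, 2, 7 → best response a2.
Player 1 against CL: payoffs 8, 9, 11, 10, 2 → best response a3.
Player 1 against CR: payoffs 2, 11, 5, 6, 7 → best response a2.
Player 1 against R: payoffs 8, 1, 7, 9, 0 → best response a4.
Player 2 against a1: payoffs 2, 6, 0, 12 → best response R.
Player 2 against a2: payoffs 4, 2, 12, 7 → best response CR.
Player 2 against a3: payoffs 7, 10, 1, 4 → best response CL.
Player 2 against a4: payoffs 1, 6, 4, 9 → best response R.
Player 2 against a5: payoffs 2, 7, 12, 0 → best response CR.
Mutual best responses: (a2, CR); (a3, CL); (a4, R).

The pure Nash equilibria are (a2, CR); (a3, CL); (a4, R).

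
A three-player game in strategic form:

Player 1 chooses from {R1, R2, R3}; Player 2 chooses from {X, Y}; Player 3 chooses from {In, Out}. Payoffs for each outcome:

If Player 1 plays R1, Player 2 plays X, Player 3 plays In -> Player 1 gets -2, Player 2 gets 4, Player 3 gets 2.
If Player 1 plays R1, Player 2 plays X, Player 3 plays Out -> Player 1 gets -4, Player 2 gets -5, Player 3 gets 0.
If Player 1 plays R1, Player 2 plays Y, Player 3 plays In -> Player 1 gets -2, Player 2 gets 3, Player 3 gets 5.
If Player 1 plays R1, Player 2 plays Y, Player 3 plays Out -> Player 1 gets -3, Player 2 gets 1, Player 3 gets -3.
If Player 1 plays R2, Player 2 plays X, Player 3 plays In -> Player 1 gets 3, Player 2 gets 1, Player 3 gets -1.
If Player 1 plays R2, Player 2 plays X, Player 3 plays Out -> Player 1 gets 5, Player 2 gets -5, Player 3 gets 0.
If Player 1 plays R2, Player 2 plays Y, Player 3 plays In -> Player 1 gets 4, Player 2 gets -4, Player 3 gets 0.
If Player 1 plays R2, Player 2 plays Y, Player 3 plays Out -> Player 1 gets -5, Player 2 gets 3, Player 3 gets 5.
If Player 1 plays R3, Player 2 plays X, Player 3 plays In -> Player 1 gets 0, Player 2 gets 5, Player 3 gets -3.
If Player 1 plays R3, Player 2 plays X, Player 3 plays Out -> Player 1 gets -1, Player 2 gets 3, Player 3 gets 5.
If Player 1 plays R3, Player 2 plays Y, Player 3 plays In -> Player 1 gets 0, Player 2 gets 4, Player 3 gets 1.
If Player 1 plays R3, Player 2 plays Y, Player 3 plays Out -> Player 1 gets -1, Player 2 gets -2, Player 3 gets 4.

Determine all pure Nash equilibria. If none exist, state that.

This game has no pure Nash equilibrium.

Player 1 against (X, In): payoffs -2, 3, 0 → best response R2.
Player 1 against (X, Out): payoffs -4, 5, -1 → best response R2.
Player 1 against (Y, In): payoffs -2, 4, 0 → best response R2.
Player 1 against (Y, Out): payoffs -3, -5, -1 → best response R3.
Player 2 against (R1, In): payoffs 4, 3 → best response X.
Player 2 against (R1, Out): payoffs -5, 1 → best response Y.
Player 2 against (R2, In): payoffs 1, -4 → best response X.
Player 2 against (R2, Out): payoffs -5, 3 → best response Y.
Player 2 against (R3, In): payoffs 5, 4 → best response X.
Player 2 against (R3, Out): payoffs 3, -2 → best response X.
Player 3 against (R1, X): payoffs 2, 0 → best response In.
Player 3 against (R1, Y): payoffs 5, -3 → best response In.
Player 3 against (R2, X): payoffs -1, 0 → best response Out.
Player 3 against (R2, Y): payoffs 0, 5 → best response Out.
Player 3 against (R3, X): payoffs -3, 5 → best response Out.
Player 3 against (R3, Y): payoffs 1, 4 → best response Out.
No profile is a mutual best response for all players.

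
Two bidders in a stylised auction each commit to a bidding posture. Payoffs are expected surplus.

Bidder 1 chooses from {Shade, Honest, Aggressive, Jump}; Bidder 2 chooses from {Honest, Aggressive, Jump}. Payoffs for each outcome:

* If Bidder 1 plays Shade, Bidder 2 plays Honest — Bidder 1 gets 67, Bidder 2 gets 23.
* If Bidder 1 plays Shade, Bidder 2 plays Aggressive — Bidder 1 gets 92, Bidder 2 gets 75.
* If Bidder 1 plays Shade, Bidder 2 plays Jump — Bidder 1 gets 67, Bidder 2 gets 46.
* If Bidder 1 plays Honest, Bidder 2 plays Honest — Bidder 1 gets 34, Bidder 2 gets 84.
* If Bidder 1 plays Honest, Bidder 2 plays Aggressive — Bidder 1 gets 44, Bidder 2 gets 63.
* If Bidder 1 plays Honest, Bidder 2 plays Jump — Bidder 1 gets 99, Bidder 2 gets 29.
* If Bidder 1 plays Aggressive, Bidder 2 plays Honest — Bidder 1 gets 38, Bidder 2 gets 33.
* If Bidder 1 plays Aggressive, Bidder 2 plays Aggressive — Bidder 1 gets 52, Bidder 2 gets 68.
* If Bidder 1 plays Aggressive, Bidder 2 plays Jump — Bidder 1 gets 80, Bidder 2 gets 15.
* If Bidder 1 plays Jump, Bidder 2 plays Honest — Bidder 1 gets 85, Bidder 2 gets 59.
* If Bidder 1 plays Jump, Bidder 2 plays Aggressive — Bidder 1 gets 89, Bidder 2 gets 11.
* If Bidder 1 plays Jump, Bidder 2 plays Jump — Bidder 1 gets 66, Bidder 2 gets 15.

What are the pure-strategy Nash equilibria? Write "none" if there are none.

(Shade, Aggressive), (Jump, Honest)

(Shade, Honest): Bidder 1 can switch to Jump (67 → 85). Not NE.
(Shade, Aggressive): Bidder 1 gets 92, best alternative 89; Bidder 2 gets 75, best alternative 46. No profitable deviation — NE.
(Shade, Jump): Bidder 1 can switch to Honest (67 → 99). Not NE.
(Honest, Honest): Bidder 1 can switch to Shade (34 → 67). Not NE.
(Honest, Aggressive): Bidder 1 can switch to Shade (44 → 92). Not NE.
(Honest, Jump): Bidder 2 can switch to Honest (29 → 84). Not NE.
(Aggressive, Honest): Bidder 1 can switch to Shade (38 → 67). Not NE.
(Aggressive, Aggressive): Bidder 1 can switch to Shade (52 → 92). Not NE.
(Aggressive, Jump): Bidder 1 can switch to Honest (80 → 99). Not NE.
(Jump, Honest): Bidder 1 gets 85, best alternative 67; Bidder 2 gets 59, best alternative 15. No profitable deviation — NE.
(Jump, Aggressive): Bidder 1 can switch to Shade (89 → 92). Not NE.
(Jump, Jump): Bidder 1 can switch to Shade (66 → 67). Not NE.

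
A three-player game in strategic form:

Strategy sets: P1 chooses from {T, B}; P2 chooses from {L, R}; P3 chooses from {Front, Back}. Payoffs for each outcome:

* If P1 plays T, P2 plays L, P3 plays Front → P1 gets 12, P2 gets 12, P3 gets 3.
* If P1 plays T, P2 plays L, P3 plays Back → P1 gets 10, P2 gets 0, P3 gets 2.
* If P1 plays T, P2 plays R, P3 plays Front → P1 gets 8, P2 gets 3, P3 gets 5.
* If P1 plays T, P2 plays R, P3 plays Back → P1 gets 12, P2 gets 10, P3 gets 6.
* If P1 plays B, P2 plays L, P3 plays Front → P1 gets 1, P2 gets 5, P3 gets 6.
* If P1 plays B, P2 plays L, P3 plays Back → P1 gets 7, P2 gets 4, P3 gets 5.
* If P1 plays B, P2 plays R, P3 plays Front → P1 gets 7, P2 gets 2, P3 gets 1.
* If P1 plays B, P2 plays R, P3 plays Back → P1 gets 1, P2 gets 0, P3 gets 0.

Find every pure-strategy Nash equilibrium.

The pure Nash equilibria are (T, L, Front) and (T, R, Back).

For each strategy profile, look for a profitable unilateral deviation.
(T, L, Front): P1 gets 12, best alternative 1; P2 gets 12, best alternative 3; P3 gets 3, best alternative 2. No profitable deviation — NE.
(T, L, Back): P2 can switch to R (0 → 10). Not NE.
(T, R, Front): P2 can switch to L (3 → 12). Not NE.
(T, R, Back): P1 gets 12, best alternative 1; P2 gets 10, best alternative 0; P3 gets 6, best alternative 5. No profitable deviation — NE.
(B, L, Front): P1 can switch to T (1 → 12). Not NE.
(B, L, Back): P1 can switch to T (7 → 10). Not NE.
(B, R, Front): P1 can switch to T (7 → 8). Not NE.
(B, R, Back): P1 can switch to T (1 → 12). Not NE.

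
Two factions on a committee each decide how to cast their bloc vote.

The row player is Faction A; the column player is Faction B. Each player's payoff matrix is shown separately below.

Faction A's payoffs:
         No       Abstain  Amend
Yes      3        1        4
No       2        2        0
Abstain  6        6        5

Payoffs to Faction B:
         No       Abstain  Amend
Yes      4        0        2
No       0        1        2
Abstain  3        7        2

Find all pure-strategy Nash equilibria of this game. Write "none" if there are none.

The unique pure-strategy Nash equilibrium is (Abstain, Abstain).

For each player, find the best response to each opponent profile; mutual best responses are the pure NE.
Faction A against No: payoffs 3, 2, 6 → best response Abstain.
Faction A against Abstain: payoffs 1, 2, 6 → best response Abstain.
Faction A against Amend: payoffs 4, 0, 5 → best response Abstain.
Faction B against Yes: payoffs 4, 0, 2 → best response No.
Faction B against No: payoffs 0, 1, 2 → best response Amend.
Faction B against Abstain: payoffs 3, 7, 2 → best response Abstain.
Mutual best responses: (Abstain, Abstain).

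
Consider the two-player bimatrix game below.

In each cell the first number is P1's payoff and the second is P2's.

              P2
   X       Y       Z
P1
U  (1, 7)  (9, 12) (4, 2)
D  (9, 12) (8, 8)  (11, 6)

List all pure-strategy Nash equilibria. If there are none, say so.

Mark each player's best response to every combination of opponents' strategies; a profile where every player is best-responding is a pure Nash equilibrium.
P1 against X: payoffs 1, 9 → best response D.
P1 against Y: payoffs 9, 8 → best response U.
P1 against Z: payoffs 4, 11 → best response D.
P2 against U: payoffs 7, 12, 2 → best response Y.
P2 against D: payoffs 12, 8, 6 → best response X.
Mutual best responses: (U, Y); (D, X).

Pure-strategy Nash equilibria: (U, Y) and (D, X)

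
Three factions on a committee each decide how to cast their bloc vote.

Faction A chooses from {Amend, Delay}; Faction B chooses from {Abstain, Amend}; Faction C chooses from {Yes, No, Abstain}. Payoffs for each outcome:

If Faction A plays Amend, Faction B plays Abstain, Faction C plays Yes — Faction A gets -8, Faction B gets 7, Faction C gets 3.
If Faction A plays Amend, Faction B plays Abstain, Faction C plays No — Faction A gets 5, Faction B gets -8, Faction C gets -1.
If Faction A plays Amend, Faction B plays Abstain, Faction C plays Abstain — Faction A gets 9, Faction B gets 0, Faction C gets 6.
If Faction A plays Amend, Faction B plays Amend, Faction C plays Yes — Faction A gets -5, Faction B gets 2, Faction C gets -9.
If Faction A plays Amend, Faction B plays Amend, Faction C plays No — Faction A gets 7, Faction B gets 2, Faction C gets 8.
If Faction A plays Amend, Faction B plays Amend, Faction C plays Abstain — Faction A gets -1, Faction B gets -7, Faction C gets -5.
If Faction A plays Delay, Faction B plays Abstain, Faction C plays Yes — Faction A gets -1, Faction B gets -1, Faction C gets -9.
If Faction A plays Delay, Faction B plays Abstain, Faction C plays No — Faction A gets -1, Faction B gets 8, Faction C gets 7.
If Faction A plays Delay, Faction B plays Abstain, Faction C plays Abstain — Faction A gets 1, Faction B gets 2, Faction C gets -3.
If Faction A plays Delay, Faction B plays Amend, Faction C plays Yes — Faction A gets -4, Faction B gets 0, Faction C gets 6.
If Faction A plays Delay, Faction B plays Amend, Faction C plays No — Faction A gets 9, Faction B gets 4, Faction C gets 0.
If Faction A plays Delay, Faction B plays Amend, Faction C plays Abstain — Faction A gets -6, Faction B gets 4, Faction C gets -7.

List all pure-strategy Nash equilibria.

Faction A against (Abstain, Yes): payoffs -8, -1 → best response Delay.
Faction A against (Abstain, No): payoffs 5, -1 → best response Amend.
Faction A against (Abstain, Abstain): payoffs 9, 1 → best response Amend.
Faction A against (Amend, Yes): payoffs -5, -4 → best response Delay.
Faction A against (Amend, No): payoffs 7, 9 → best response Delay.
Faction A against (Amend, Abstain): payoffs -1, -6 → best response Amend.
Faction B against (Amend, Yes): payoffs 7, 2 → best response Abstain.
Faction B against (Amend, No): payoffs -8, 2 → best response Amend.
Faction B against (Amend, Abstain): payoffs 0, -7 → best response Abstain.
Faction B against (Delay, Yes): payoffs -1, 0 → best response Amend.
Faction B against (Delay, No): payoffs 8, 4 → best response Abstain.
Faction B against (Delay, Abstain): payoffs 2, 4 → best response Amend.
Faction C against (Amend, Abstain): payoffs 3, -1, 6 → best response Abstain.
Faction C against (Amend, Amend): payoffs -9, 8, -5 → best response No.
Faction C against (Delay, Abstain): payoffs -9, 7, -3 → best response No.
Faction C against (Delay, Amend): payoffs 6, 0, -7 → best response Yes.
Mutual best responses: (Amend, Abstain, Abstain); (Delay, Amend, Yes).

The pure Nash equilibria are (Amend, Abstain, Abstain), (Delay, Amend, Yes).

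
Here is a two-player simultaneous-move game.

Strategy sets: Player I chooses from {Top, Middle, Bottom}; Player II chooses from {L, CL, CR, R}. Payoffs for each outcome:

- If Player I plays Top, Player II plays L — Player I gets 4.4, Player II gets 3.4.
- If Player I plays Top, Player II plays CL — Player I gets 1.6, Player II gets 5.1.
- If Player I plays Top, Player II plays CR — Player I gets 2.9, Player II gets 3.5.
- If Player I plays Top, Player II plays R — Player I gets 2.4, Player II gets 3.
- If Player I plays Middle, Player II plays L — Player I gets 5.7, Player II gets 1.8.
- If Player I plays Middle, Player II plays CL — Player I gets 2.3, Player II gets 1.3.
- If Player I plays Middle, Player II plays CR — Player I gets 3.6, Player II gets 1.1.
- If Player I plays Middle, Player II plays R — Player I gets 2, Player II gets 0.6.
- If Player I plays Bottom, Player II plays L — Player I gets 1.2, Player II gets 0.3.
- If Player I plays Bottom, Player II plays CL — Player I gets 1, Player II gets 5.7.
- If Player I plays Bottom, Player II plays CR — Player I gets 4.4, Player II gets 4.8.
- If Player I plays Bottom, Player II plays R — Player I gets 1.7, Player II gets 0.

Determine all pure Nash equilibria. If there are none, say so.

Pure NE: (Middle, L)

Check each profile: it is a Nash equilibrium iff no player can strictly gain by switching unilaterally.
(Top, L): Player I can switch to Middle (4.4 → 5.7). Not NE.
(Top, CL): Player I can switch to Middle (1.6 → 2.3). Not NE.
(Top, CR): Player I can switch to Middle (2.9 → 3.6). Not NE.
(Top, R): Player II can switch to L (3 → 3.4). Not NE.
(Middle, L): Player I gets 5.7, best alternative 4.4; Player II gets 1.8, best alternative 1.3. No profitable deviation — NE.
(Middle, CL): Player II can switch to L (1.3 → 1.8). Not NE.
(Middle, CR): Player I can switch to Bottom (3.6 → 4.4). Not NE.
(Middle, R): Player I can switch to Top (2 → 2.4). Not NE.
(Bottom, L): Player I can switch to Top (1.2 → 4.4). Not NE.
(Bottom, CL): Player I can switch to Top (1 → 1.6). Not NE.
(Bottom, CR): Player II can switch to CL (4.8 → 5.7). Not NE.
(The remaining 1 profile has a profitable deviation by the same check.)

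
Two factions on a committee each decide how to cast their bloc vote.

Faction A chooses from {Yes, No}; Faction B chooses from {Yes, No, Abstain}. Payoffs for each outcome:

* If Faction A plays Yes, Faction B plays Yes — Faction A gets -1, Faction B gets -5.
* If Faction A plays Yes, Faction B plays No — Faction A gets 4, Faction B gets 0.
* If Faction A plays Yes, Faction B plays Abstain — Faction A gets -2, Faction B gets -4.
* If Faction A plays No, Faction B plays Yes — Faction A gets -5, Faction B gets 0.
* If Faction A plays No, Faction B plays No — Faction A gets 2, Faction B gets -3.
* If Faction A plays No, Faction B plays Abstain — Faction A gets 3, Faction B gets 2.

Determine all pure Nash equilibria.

Faction A against Yes: payoffs -1, -5 → best response Yes.
Faction A against No: payoffs 4, 2 → best response Yes.
Faction A against Abstain: payoffs -2, 3 → best response No.
Faction B against Yes: payoffs -5, 0, -4 → best response No.
Faction B against No: payoffs 0, -3, 2 → best response Abstain.
Mutual best responses: (Yes, No); (No, Abstain).

Pure-strategy Nash equilibria: (Yes, No), (No, Abstain)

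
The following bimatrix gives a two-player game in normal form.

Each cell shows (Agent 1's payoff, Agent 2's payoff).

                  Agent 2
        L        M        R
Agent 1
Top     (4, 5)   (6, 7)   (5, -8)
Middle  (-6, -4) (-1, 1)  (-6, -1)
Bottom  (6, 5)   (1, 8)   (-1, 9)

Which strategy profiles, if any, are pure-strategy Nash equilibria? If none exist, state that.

(Top, M)

Agent 1 against L: payoffs 4, -6, 6 → best response Bottom.
Agent 1 against M: payoffs 6, -1, 1 → best response Top.
Agent 1 against R: payoffs 5, -6, -1 → best response Top.
Agent 2 against Top: payoffs 5, 7, -8 → best response M.
Agent 2 against Middle: payoffs -4, 1, -1 → best response M.
Agent 2 against Bottom: payoffs 5, 8, 9 → best response R.
Mutual best responses: (Top, M).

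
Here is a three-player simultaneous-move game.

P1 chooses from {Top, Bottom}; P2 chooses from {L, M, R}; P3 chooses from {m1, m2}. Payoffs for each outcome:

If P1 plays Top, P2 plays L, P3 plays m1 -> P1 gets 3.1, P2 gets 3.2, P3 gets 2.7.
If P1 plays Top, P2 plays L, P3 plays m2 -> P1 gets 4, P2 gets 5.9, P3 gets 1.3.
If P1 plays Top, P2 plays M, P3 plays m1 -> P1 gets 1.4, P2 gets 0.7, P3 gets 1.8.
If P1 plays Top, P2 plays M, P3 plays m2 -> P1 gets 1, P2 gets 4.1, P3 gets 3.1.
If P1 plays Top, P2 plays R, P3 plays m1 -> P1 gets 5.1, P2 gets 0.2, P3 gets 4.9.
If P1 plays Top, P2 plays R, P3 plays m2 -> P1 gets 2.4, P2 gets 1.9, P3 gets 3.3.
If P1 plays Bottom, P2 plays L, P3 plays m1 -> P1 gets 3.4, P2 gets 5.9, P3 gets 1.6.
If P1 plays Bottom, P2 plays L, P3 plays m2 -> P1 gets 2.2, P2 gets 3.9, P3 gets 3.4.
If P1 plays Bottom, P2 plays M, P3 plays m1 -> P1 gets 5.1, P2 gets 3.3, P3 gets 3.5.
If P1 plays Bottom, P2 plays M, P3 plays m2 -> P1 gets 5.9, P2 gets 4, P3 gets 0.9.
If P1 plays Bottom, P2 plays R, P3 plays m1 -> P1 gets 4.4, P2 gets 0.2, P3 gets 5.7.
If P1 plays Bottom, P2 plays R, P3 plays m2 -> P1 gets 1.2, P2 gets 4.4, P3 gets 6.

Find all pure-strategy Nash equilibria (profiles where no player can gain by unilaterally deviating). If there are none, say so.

(Top, L, m1): P1 can switch to Bottom (3.1 → 3.4). Not NE.
(Top, L, m2): P3 can switch to m1 (1.3 → 2.7). Not NE.
(Top, M, m1): P1 can switch to Bottom (1.4 → 5.1). Not NE.
(Top, M, m2): P1 can switch to Bottom (1 → 5.9). Not NE.
(Top, R, m1): P2 can switch to L (0.2 → 3.2). Not NE.
(Top, R, m2): P2 can switch to L (1.9 → 5.9). Not NE.
(Bottom, L, m1): P3 can switch to m2 (1.6 → 3.4). Not NE.
(Bottom, L, m2): P1 can switch to Top (2.2 → 4). Not NE.
(Bottom, M, m1): P2 can switch to L (3.3 → 5.9). Not NE.
(Bottom, M, m2): P2 can switch to R (4 → 4.4). Not NE.
(Bottom, R, m1): P1 can switch to Top (4.4 → 5.1). Not NE.
(Bottom, R, m2): P1 can switch to Top (1.2 → 2.4). Not NE.

There is no pure-strategy Nash equilibrium.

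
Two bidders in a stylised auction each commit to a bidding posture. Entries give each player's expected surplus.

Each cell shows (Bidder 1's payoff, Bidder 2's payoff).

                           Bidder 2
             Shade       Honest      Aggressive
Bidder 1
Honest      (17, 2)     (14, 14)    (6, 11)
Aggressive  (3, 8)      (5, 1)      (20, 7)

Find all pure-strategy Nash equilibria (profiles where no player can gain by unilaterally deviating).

Pure NE: (Honest, Honest)

Bidder 1 against Shade: payoffs 17, 3 → best response Honest.
Bidder 1 against Honest: payoffs 14, 5 → best response Honest.
Bidder 1 against Aggressive: payoffs 6, 20 → best response Aggressive.
Bidder 2 against Honest: payoffs 2, 14, 11 → best response Honest.
Bidder 2 against Aggressive: payoffs 8, 1, 7 → best response Shade.
Mutual best responses: (Honest, Honest).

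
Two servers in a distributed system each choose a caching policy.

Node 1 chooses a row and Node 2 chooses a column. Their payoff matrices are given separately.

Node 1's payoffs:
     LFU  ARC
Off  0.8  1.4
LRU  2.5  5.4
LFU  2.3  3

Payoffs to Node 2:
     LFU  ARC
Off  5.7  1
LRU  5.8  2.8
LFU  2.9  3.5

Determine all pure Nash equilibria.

Pure NE: (LRU, LFU)

Mark each player's best response to every combination of opponents' strategies; a profile where every player is best-responding is a pure Nash equilibrium.
Node 1 against LFU: payoffs 0.8, 2.5, 2.3 → best response LRU.
Node 1 against ARC: payoffs 1.4, 5.4, 3 → best response LRU.
Node 2 against Off: payoffs 5.7, 1 → best response LFU.
Node 2 against LRU: payoffs 5.8, 2.8 → best response LFU.
Node 2 against LFU: payoffs 2.9, 3.5 → best response ARC.
Mutual best responses: (LRU, LFU).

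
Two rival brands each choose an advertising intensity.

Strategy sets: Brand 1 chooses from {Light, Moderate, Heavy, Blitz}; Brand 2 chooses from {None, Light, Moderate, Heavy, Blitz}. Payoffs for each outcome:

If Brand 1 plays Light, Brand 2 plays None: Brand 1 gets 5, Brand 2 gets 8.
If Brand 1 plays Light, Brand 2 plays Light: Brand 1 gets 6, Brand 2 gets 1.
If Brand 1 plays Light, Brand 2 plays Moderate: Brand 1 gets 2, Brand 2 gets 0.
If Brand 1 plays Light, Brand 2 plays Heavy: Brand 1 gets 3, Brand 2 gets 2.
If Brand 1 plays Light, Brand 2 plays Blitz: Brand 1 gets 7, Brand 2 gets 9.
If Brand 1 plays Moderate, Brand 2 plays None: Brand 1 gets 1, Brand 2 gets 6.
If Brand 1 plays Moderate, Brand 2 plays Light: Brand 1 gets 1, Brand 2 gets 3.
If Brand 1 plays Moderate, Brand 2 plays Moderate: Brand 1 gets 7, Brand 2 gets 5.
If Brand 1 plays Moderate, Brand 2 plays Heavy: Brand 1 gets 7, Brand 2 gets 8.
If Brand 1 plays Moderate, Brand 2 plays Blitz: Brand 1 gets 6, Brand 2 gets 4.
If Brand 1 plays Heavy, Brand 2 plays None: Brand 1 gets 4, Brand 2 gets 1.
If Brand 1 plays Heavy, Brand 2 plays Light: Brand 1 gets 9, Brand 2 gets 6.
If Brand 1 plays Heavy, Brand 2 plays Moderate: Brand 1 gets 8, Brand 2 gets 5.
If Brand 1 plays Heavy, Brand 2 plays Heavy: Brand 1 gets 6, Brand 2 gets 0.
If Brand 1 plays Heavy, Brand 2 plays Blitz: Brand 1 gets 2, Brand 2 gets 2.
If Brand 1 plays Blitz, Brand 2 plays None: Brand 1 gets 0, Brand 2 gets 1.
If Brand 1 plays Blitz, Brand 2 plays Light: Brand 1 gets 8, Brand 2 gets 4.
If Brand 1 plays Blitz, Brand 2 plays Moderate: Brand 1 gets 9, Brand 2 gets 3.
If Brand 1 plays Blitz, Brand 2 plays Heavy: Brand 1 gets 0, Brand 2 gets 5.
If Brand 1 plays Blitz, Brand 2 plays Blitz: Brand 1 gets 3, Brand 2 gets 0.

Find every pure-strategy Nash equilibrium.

(Light, Blitz) and (Moderate, Heavy) and (Heavy, Light)

Brand 1 against None: payoffs 5, 1, 4, 0 → best response Light.
Brand 1 against Light: payoffs 6, 1, 9, 8 → best response Heavy.
Brand 1 against Moderate: payoffs 2, 7, 8, 9 → best response Blitz.
Brand 1 against Heavy: payoffs 3, 7, 6, 0 → best response Moderate.
Brand 1 against Blitz: payoffs 7, 6, 2, 3 → best response Light.
Brand 2 against Light: payoffs 8, 1, 0, 2, 9 → best response Blitz.
Brand 2 against Moderate: payoffs 6, 3, 5, 8, 4 → best response Heavy.
Brand 2 against Heavy: payoffs 1, 6, 5, 0, 2 → best response Light.
Brand 2 against Blitz: payoffs 1, 4, 3, 5, 0 → best response Heavy.
Mutual best responses: (Light, Blitz); (Moderate, Heavy); (Heavy, Light).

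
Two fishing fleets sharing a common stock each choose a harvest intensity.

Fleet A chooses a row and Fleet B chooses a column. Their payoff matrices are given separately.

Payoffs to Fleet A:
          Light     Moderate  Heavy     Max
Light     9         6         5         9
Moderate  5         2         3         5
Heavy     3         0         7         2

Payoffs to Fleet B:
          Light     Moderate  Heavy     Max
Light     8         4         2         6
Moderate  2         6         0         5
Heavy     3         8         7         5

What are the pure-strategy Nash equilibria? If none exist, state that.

Fleet A against Light: payoffs 9, 5, 3 → best response Light.
Fleet A against Moderate: payoffs 6, 2, 0 → best response Light.
Fleet A against Heavy: payoffs 5, 3, 7 → best response Heavy.
Fleet A against Max: payoffs 9, 5, 2 → best response Light.
Fleet B against Light: payoffs 8, 4, 2, 6 → best response Light.
Fleet B against Moderate: payoffs 2, 6, 0, 5 → best response Moderate.
Fleet B against Heavy: payoffs 3, 8, 7, 5 → best response Moderate.
Mutual best responses: (Light, Light).

Pure NE: (Light, Light)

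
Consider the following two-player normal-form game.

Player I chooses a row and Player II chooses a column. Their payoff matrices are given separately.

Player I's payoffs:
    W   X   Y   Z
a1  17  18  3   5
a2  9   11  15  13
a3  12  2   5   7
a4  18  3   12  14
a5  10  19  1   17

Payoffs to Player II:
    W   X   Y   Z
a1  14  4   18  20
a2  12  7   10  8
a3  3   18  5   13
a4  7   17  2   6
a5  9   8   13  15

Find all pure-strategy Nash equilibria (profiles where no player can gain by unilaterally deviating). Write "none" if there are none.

Player I against W: payoffs 17, 9, 12, 18, 10 → best response a4.
Player I against X: payoffs 18, 11, 2, 3, 19 → best response a5.
Player I against Y: payoffs 3, 15, 5, 12, 1 → best response a2.
Player I against Z: payoffs 5, 13, 7, 14, 17 → best response a5.
Player II against a1: payoffs 14, 4, 18, 20 → best response Z.
Player II against a2: payoffs 12, 7, 10, 8 → best response W.
Player II against a3: payoffs 3, 18, 5, 13 → best response X.
Player II against a4: payoffs 7, 17, 2, 6 → best response X.
Player II against a5: payoffs 9, 8, 13, 15 → best response Z.
Mutual best responses: (a5, Z).

(a5, Z)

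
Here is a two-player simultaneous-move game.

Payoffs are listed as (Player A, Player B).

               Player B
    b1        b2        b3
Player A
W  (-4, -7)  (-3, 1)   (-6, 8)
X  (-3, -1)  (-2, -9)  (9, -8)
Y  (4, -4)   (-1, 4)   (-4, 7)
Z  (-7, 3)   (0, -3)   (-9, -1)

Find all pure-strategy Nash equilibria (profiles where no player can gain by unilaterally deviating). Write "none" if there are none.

Mark each player's best response to every combination of opponents' strategies; a profile where every player is best-responding is a pure Nash equilibrium.
Player A against b1: payoffs -4, -3, 4, -7 → best response Y.
Player A against b2: payoffs -3, -2, -1, 0 → best response Z.
Player A against b3: payoffs -6, 9, -4, -9 → best response X.
Player B against W: payoffs -7, 1, 8 → best response b3.
Player B against X: payoffs -1, -9, -8 → best response b1.
Player B against Y: payoffs -4, 4, 7 → best response b3.
Player B against Z: payoffs 3, -3, -1 → best response b1.
No profile is a mutual best response for all players.

There is no pure-strategy Nash equilibrium.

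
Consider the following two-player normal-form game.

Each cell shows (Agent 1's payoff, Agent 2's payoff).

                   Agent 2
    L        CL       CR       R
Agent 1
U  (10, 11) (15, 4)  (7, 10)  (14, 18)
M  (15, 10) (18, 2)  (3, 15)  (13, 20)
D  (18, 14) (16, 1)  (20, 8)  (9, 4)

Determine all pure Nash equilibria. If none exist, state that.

Agent 1 against L: payoffs 10, 15, 18 → best response D.
Agent 1 against CL: payoffs 15, 18, 16 → best response M.
Agent 1 against CR: payoffs 7, 3, 20 → best response D.
Agent 1 against R: payoffs 14, 13, 9 → best response U.
Agent 2 against U: payoffs 11, 4, 10, 18 → best response R.
Agent 2 against M: payoffs 10, 2, 15, 20 → best response R.
Agent 2 against D: payoffs 14, 1, 8, 4 → best response L.
Mutual best responses: (U, R); (D, L).

(U, R); (D, L)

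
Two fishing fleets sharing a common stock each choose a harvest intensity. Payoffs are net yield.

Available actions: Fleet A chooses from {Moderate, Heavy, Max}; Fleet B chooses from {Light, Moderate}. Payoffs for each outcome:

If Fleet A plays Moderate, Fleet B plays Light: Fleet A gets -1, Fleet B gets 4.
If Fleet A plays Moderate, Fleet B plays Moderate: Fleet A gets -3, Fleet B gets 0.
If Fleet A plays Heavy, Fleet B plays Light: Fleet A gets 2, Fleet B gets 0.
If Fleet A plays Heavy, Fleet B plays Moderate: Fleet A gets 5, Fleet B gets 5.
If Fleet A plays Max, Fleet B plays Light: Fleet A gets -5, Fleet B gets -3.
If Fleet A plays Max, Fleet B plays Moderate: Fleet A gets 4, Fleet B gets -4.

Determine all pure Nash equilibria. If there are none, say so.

Fleet A against Light: payoffs -1, 2, -5 → best response Heavy.
Fleet A against Moderate: payoffs -3, 5, 4 → best response Heavy.
Fleet B against Moderate: payoffs 4, 0 → best response Light.
Fleet B against Heavy: payoffs 0, 5 → best response Moderate.
Fleet B against Max: payoffs -3, -4 → best response Light.
Mutual best responses: (Heavy, Moderate).

(Heavy, Moderate)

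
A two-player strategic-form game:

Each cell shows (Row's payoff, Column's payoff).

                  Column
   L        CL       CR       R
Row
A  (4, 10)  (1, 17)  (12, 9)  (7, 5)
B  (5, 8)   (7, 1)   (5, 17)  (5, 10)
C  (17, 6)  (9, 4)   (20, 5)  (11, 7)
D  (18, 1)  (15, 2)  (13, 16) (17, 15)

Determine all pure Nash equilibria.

Row against L: payoffs 4, 5, 17, 18 → best response D.
Row against CL: payoffs 1, 7, 9, 15 → best response D.
Row against CR: payoffs 12, 5, 20, 13 → best response C.
Row against R: payoffs 7, 5, 11, 17 → best response D.
Column against A: payoffs 10, 17, 9, 5 → best response CL.
Column against B: payoffs 8, 1, 17, 10 → best response CR.
Column against C: payoffs 6, 4, 5, 7 → best response R.
Column against D: payoffs 1, 2, 16, 15 → best response CR.
No profile is a mutual best response for all players.

No pure-strategy Nash equilibrium.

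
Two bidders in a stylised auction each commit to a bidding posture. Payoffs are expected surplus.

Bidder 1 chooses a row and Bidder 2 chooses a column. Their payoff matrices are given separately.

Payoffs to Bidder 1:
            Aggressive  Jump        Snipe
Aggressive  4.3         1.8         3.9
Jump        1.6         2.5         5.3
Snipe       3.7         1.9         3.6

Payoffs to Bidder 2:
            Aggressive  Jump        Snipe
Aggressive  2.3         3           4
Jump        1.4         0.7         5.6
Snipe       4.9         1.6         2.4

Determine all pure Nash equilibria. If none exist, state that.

Pure NE: (Jump, Snipe)

Bidder 1 against Aggressive: payoffs 4.3, 1.6, 3.7 → best response Aggressive.
Bidder 1 against Jump: payoffs 1.8, 2.5, 1.9 → best response Jump.
Bidder 1 against Snipe: payoffs 3.9, 5.3, 3.6 → best response Jump.
Bidder 2 against Aggressive: payoffs 2.3, 3, 4 → best response Snipe.
Bidder 2 against Jump: payoffs 1.4, 0.7, 5.6 → best response Snipe.
Bidder 2 against Snipe: payoffs 4.9, 1.6, 2.4 → best response Aggressive.
Mutual best responses: (Jump, Snipe).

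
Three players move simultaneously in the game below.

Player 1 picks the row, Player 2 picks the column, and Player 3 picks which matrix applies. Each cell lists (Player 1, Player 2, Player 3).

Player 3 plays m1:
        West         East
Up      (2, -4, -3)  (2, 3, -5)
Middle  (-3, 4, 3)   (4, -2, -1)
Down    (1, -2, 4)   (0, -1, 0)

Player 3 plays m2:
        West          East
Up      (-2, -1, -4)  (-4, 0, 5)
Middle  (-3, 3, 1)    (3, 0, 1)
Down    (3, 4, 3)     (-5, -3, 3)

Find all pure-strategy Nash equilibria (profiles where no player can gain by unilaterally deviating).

No pure-strategy Nash equilibrium.

(Up, West, m1): Player 2 can switch to East (-4 → 3). Not NE.
(Up, West, m2): Player 1 can switch to Down (-2 → 3). Not NE.
(Up, East, m1): Player 1 can switch to Middle (2 → 4). Not NE.
(Up, East, m2): Player 1 can switch to Middle (-4 → 3). Not NE.
(Middle, West, m1): Player 1 can switch to Up (-3 → 2). Not NE.
(Middle, West, m2): Player 1 can switch to Up (-3 → -2). Not NE.
(Middle, East, m1): Player 2 can switch to West (-2 → 4). Not NE.
(Middle, East, m2): Player 2 can switch to West (0 → 3). Not NE.
(Down, West, m1): Player 1 can switch to Up (1 → 2). Not NE.
(Down, West, m2): Player 3 can switch to m1 (3 → 4). Not NE.
(The remaining 2 profiles each have a profitable deviation by the same check.)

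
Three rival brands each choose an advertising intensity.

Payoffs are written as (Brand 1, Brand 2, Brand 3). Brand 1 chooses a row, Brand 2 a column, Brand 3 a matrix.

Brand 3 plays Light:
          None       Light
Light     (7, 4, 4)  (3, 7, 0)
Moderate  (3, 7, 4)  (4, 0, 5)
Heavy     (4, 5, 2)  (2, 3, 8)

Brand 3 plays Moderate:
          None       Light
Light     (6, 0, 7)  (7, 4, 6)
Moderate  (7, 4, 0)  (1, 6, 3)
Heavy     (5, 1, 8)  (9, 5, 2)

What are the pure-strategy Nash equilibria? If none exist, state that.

Check each profile: it is a Nash equilibrium iff no player can strictly gain by switching unilaterally.
(Light, None, Light): Brand 2 can switch to Light (4 → 7). Not NE.
(Light, None, Moderate): Brand 1 can switch to Moderate (6 → 7). Not NE.
(Light, Light, Light): Brand 1 can switch to Moderate (3 → 4). Not NE.
(Light, Light, Moderate): Brand 1 can switch to Heavy (7 → 9). Not NE.
(Moderate, None, Light): Brand 1 can switch to Light (3 → 7). Not NE.
(Moderate, None, Moderate): Brand 2 can switch to Light (4 → 6). Not NE.
(Moderate, Light, Light): Brand 2 can switch to None (0 → 7). Not NE.
(Moderate, Light, Moderate): Brand 1 can switch to Light (1 → 7). Not NE.
(Heavy, None, Light): Brand 1 can switch to Light (4 → 7). Not NE.
(Heavy, None, Moderate): Brand 1 can switch to Light (5 → 6). Not NE.
(The remaining 2 profiles each have a profitable deviation by the same check.)

No pure-strategy Nash equilibrium.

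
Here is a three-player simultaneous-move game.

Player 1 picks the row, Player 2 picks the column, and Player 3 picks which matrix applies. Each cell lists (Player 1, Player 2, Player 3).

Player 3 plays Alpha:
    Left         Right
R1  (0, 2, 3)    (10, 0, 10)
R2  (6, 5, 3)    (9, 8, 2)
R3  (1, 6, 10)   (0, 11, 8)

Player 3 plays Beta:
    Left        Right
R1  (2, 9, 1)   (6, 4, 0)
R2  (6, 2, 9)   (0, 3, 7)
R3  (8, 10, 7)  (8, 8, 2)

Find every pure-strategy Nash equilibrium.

(R1, Left, Alpha): Player 1 can switch to R2 (0 → 6). Not NE.
(R1, Left, Beta): Player 1 can switch to R2 (2 → 6). Not NE.
(R1, Right, Alpha): Player 2 can switch to Left (0 → 2). Not NE.
(R1, Right, Beta): Player 1 can switch to R3 (6 → 8). Not NE.
(R2, Left, Alpha): Player 2 can switch to Right (5 → 8). Not NE.
(R2, Left, Beta): Player 1 can switch to R3 (6 → 8). Not NE.
(The remaining 6 profiles each have a profitable deviation by the same check.)

This game has no pure Nash equilibrium.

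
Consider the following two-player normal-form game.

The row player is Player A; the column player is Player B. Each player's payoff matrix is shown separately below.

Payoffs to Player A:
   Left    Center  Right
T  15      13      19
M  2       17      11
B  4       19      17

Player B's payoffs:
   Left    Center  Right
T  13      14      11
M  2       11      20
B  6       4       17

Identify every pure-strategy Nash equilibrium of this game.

No pure-strategy Nash equilibrium.

Mark each player's best response to every combination of opponents' strategies; a profile where every player is best-responding is a pure Nash equilibrium.
Player A against Left: payoffs 15, 2, 4 → best response T.
Player A against Center: payoffs 13, 17, 19 → best response B.
Player A against Right: payoffs 19, 11, 17 → best response T.
Player B against T: payoffs 13, 14, 11 → best response Center.
Player B against M: payoffs 2, 11, 20 → best response Right.
Player B against B: payoffs 6, 4, 17 → best response Right.
No profile is a mutual best response for all players.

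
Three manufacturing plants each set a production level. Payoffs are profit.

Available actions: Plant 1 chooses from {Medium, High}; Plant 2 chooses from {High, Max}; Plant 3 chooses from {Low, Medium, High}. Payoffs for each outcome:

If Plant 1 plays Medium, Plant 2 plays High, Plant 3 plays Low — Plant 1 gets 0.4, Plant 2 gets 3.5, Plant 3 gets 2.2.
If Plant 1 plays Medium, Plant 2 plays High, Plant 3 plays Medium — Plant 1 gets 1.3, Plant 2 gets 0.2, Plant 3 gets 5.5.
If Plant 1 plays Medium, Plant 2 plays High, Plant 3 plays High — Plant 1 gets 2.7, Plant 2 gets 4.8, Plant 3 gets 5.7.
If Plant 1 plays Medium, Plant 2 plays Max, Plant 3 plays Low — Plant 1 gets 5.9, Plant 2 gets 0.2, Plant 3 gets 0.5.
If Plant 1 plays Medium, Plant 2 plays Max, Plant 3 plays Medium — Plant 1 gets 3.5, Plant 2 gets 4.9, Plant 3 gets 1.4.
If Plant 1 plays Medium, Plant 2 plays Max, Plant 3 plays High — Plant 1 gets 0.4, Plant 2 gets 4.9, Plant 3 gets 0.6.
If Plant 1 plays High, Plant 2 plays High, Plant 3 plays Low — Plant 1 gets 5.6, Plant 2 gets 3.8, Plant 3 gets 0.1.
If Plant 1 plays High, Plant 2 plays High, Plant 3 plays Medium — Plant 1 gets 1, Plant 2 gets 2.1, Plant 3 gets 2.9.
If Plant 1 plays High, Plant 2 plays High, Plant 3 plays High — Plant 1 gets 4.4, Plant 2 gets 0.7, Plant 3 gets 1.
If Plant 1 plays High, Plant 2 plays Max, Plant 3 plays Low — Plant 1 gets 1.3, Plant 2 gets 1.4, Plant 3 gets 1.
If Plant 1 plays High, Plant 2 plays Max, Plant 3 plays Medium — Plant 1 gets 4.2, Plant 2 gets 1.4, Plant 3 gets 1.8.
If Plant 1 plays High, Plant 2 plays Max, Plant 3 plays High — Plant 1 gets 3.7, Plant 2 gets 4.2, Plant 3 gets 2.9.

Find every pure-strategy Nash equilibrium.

(High, Max, High)

Plant 1 against (High, Low): payoffs 0.4, 5.6 → best response High.
Plant 1 against (High, Medium): payoffs 1.3, 1 → best response Medium.
Plant 1 against (High, High): payoffs 2.7, 4.4 → best response High.
Plant 1 against (Max, Low): payoffs 5.9, 1.3 → best response Medium.
Plant 1 against (Max, Medium): payoffs 3.5, 4.2 → best response High.
Plant 1 against (Max, High): payoffs 0.4, 3.7 → best response High.
Plant 2 against (Medium, Low): payoffs 3.5, 0.2 → best response High.
Plant 2 against (Medium, Medium): payoffs 0.2, 4.9 → best response Max.
Plant 2 against (Medium, High): payoffs 4.8, 4.9 → best response Max.
Plant 2 against (High, Low): payoffs 3.8, 1.4 → best response High.
Plant 2 against (High, Medium): payoffs 2.1, 1.4 → best response High.
Plant 2 against (High, High): payoffs 0.7, 4.2 → best response Max.
Plant 3 against (Medium, High): payoffs 2.2, 5.5, 5.7 → best response High.
Plant 3 against (Medium, Max): payoffs 0.5, 1.4, 0.6 → best response Medium.
Plant 3 against (High, High): payoffs 0.1, 2.9, 1 → best response Medium.
Plant 3 against (High, Max): payoffs 1, 1.8, 2.9 → best response High.
Mutual best responses: (High, Max, High).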